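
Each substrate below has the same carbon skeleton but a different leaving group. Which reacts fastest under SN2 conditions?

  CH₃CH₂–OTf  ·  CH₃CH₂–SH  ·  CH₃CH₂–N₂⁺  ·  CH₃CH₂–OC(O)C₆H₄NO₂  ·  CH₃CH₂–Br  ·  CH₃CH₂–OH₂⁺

CH₃CH₂–N₂⁺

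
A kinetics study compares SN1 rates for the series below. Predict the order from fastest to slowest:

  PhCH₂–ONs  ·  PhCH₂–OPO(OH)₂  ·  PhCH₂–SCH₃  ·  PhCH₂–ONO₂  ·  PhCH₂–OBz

The skeletons are identical, so relative rate is governed entirely by leaving-group ability.
A good leaving group is a weak base: the lower the pKₐ of its conjugate acid, the more readily it departs.
PhCH₂–ONs loses ONs⁻: pKₐ(p-O₂NC₆H₄SO₃H) ≈ -3.5
PhCH₂–ONO₂ loses NO₃⁻: pKₐ(HNO₃) ≈ -1.3
PhCH₂–OPO(OH)₂ loses H₂PO₄⁻: pKₐ(H₃PO₄) ≈ 2.1
PhCH₂–OBz loses PhCOO⁻: pKₐ(C₆H₅COOH) ≈ 4.2
PhCH₂–SCH₃ loses RS⁻: pKₐ(RSH (a thiol)) ≈ 10.5

PhCH₂–ONs > PhCH₂–ONO₂ > PhCH₂–OPO(OH)₂ > PhCH₂–OBz > PhCH₂–SCH₃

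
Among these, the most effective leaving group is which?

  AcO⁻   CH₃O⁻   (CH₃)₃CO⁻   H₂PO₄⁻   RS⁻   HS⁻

H₂PO₄⁻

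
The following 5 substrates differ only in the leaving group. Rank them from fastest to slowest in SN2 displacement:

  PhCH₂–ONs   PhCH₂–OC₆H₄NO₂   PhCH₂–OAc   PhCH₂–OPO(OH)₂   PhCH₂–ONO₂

PhCH₂–ONs > PhCH₂–ONO₂ > PhCH₂–OPO(OH)₂ > PhCH₂–OAc > PhCH₂–OC₆H₄NO₂

Identical carbon frameworks mean the comparison reduces to leaving-group quality.
A good leaving group is a weak base: the lower the pKₐ of its conjugate acid, the more readily it departs.
PhCH₂–ONs loses ONs⁻: pKₐ(p-O₂NC₆H₄SO₃H) ≈ -3.5
PhCH₂–ONO₂ loses NO₃⁻: pKₐ(HNO₃) ≈ -1.3
PhCH₂–OPO(OH)₂ loses H₂PO₄⁻: pKₐ(H₃PO₄) ≈ 2.1
PhCH₂–OAc loses AcO⁻: pKₐ(CH₃COOH) ≈ 4.8
PhCH₂–OC₆H₄NO₂ loses p-O₂N–C₆H₄–O⁻: pKₐ(p-nitrophenol) ≈ 7.2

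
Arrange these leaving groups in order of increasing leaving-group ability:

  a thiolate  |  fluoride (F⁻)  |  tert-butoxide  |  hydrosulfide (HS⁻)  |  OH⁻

tert-butoxide < OH⁻ < a thiolate < hydrosulfide (HS⁻) < fluoride (F⁻)

Leaving-group ability tracks the stability of the departed species; conjugate-acid pKₐ is the usual yardstick (lower pKₐ → better LG).
fluoride (F⁻): pKₐ(HF) ≈ 3.2 — small and strongly basic; the poor halide leaving group
hydrosulfide (HS⁻): pKₐ(H₂S) ≈ 7 — larger and more polarisable than the oxygen analogue
a thiolate: pKₐ(RSH (a thiol)) ≈ 10.5
OH⁻: pKₐ(H₂O) ≈ 15.7 — strong base; essentially never leaves without prior activation
tert-butoxide: pKₐ(t-BuOH) ≈ 18
Reversing gives the worst-to-best order requested.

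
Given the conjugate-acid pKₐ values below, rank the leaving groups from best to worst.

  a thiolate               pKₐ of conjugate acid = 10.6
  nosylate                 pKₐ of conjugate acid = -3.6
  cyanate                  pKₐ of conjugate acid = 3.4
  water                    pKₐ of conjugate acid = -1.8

nosylate > water > cyanate > a thiolate

Lower conjugate-acid pKₐ ⇒ weaker base ⇒ better leaving group.
Sorting by the given values: nosylate (-3.6), water (-1.8), cyanate (3.4), a thiolate (10.6).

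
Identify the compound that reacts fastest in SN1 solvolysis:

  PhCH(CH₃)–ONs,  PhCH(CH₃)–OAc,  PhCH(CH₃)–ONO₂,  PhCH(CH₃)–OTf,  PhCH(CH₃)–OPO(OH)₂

PhCH(CH₃)–OTf

The skeletons are identical, so relative rate is governed entirely by leaving-group ability.
The more stable X⁻ (or X) is on its own — i.e. the weaker a base it is — the better a leaving group it makes.
PhCH(CH₃)–OTf loses OTf⁻: pKₐ(CF₃SO₃H (triflic acid)) ≈ -14
PhCH(CH₃)–ONs loses ONs⁻: pKₐ(p-O₂NC₆H₄SO₃H) ≈ -3.5
PhCH(CH₃)–ONO₂ loses NO₃⁻: pKₐ(HNO₃) ≈ -1.3
PhCH(CH₃)–OPO(OH)₂ loses H₂PO₄⁻: pKₐ(H₃PO₄) ≈ 2.1
PhCH(CH₃)–OAc loses AcO⁻: pKₐ(CH₃COOH) ≈ 4.8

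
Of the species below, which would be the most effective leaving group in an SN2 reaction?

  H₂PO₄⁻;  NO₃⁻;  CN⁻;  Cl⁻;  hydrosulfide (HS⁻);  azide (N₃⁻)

Cl⁻

Rank by basicity of the departing species: weakest base leaves most easily.
Cl⁻: pKₐ(HCl) ≈ -7
NO₃⁻: pKₐ(HNO₃) ≈ -1.3
H₂PO₄⁻: pKₐ(H₃PO₄) ≈ 2.1
azide (N₃⁻): pKₐ(HN₃) ≈ 4.7
hydrosulfide (HS⁻): pKₐ(H₂S) ≈ 7
CN⁻: pKₐ(HCN) ≈ 9.2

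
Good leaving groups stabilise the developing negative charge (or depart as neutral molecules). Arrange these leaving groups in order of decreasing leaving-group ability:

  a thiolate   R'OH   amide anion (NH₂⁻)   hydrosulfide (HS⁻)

R'OH > hydrosulfide (HS⁻) > a thiolate > amide anion (NH₂⁻)

Rank by basicity of the departing species: weakest base leaves most easily.
R'OH: pKₐ(R'OH₂⁺) ≈ -2.4
hydrosulfide (HS⁻): pKₐ(H₂S) ≈ 7
a thiolate: pKₐ(RSH (a thiol)) ≈ 10.5
amide anion (NH₂⁻): pKₐ(NH₃) ≈ 38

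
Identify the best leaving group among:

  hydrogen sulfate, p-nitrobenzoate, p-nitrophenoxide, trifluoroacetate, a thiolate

Leaving-group ability tracks the stability of the departed species; conjugate-acid pKₐ is the usual yardstick (lower pKₐ → better LG).
hydrogen sulfate: pKₐ(H₂SO₄) ≈ -3
trifluoroacetate: pKₐ(CF₃COOH) ≈ 0.2
p-nitrobenzoate: pKₐ(p-nitrobenzoic acid) ≈ 3.4
p-nitrophenoxide: pKₐ(p-nitrophenol) ≈ 7.2
a thiolate: pKₐ(RSH (a thiol)) ≈ 10.5

hydrogen sulfate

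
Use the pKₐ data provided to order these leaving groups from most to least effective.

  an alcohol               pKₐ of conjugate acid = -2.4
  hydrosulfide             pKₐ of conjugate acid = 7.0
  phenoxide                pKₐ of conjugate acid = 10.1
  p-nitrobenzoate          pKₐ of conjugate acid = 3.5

an alcohol > p-nitrobenzoate > hydrosulfide > phenoxide

Lower conjugate-acid pKₐ ⇒ weaker base ⇒ better leaving group.
Sorting by the given values: an alcohol (-2.4), p-nitrobenzoate (3.5), hydrosulfide (7.0), phenoxide (10.1).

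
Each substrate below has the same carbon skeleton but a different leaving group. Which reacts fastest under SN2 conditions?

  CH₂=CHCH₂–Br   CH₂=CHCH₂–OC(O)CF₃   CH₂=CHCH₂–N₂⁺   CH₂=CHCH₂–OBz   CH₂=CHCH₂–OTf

CH₂=CHCH₂–N₂⁺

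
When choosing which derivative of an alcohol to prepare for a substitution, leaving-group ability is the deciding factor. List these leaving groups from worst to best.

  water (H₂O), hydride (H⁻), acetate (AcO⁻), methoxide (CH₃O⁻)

hydride (H⁻) < methoxide (CH₃O⁻) < acetate (AcO⁻) < water (H₂O)

A good leaving group is a weak base: the lower the pKₐ of its conjugate acid, the more readily it departs.
water (H₂O): pKₐ(H₃O⁺) ≈ -1.7
acetate (AcO⁻): pKₐ(CH₃COOH) ≈ 4.8
methoxide (CH₃O⁻): pKₐ(CH₃OH) ≈ 15.5
hydride (H⁻): pKₐ(H₂) ≈ 36
Listed from poorest to best leaving group as asked.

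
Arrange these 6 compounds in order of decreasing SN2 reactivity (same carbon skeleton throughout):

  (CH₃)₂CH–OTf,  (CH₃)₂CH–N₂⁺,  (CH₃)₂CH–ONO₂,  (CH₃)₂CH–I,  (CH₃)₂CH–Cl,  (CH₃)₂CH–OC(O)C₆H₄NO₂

(CH₃)₂CH–N₂⁺ > (CH₃)₂CH–OTf > (CH₃)₂CH–I > (CH₃)₂CH–Cl > (CH₃)₂CH–ONO₂ > (CH₃)₂CH–OC(O)C₆H₄NO₂

The skeletons are identical, so relative rate is governed entirely by leaving-group ability.
Leaving-group ability tracks the stability of the departed species; conjugate-acid pKₐ is the usual yardstick (lower pKₐ → better LG).
(CH₃)₂CH–N₂⁺ loses N₂: no meaningful conjugate acid; N₂ departs as an exceptionally stable neutral molecule
(CH₃)₂CH–OTf loses OTf⁻: pKₐ(CF₃SO₃H (triflic acid)) ≈ -14
(CH₃)₂CH–I loses I⁻: pKₐ(HI) ≈ -10
(CH₃)₂CH–Cl loses Cl⁻: pKₐ(HCl) ≈ -7
(CH₃)₂CH–ONO₂ loses NO₃⁻: pKₐ(HNO₃) ≈ -1.3
(CH₃)₂CH–OC(O)C₆H₄NO₂ loses p-O₂N–C₆H₄–COO⁻: pKₐ(p-nitrobenzoic acid) ≈ 3.4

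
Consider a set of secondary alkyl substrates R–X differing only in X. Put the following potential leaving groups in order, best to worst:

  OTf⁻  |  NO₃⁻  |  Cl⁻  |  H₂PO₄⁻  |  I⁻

OTf⁻ > I⁻ > Cl⁻ > NO₃⁻ > H₂PO₄⁻

OTf⁻: pKₐ(CF₃SO₃H (triflic acid)) ≈ -14
I⁻: pKₐ(HI) ≈ -10
Cl⁻: pKₐ(HCl) ≈ -7
NO₃⁻: pKₐ(HNO₃) ≈ -1.3
H₂PO₄⁻: pKₐ(H₃PO₄) ≈ 2.1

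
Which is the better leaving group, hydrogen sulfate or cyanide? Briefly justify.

hydrogen sulfate is the better leaving group.
pKₐ(H₂SO₄) ≈ -3 versus pKₐ(HCN) ≈ 9.2: hydrogen sulfate is the much weaker base.
Conjugate base of a strong mineral acid.

hydrogen sulfate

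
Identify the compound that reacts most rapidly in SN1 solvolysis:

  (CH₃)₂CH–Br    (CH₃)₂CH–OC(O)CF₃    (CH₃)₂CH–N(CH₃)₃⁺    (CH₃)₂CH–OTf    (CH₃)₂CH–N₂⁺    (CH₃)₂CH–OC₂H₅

(CH₃)₂CH–N₂⁺

With the same alkyl group throughout, only the leaving group differentiates the rates.
A good leaving group is a weak base: the lower the pKₐ of its conjugate acid, the more readily it departs.
(CH₃)₂CH–N₂⁺ loses N₂: no meaningful conjugate acid; N₂ departs as an exceptionally stable neutral molecule
(CH₃)₂CH–OTf loses OTf⁻: pKₐ(CF₃SO₃H (triflic acid)) ≈ -14
(CH₃)₂CH–Br loses Br⁻: pKₐ(HBr) ≈ -9
(CH₃)₂CH–OC(O)CF₃ loses CF₃COO⁻: pKₐ(CF₃COOH) ≈ 0.2
(CH₃)₂CH–N(CH₃)₃⁺ loses NR'₃: pKₐ(R'₃NH⁺) ≈ 10.7
(CH₃)₂CH–OC₂H₅ loses CH₃CH₂O⁻: pKₐ(CH₃CH₂OH) ≈ 16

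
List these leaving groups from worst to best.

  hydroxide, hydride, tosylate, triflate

hydride < hydroxide < tosylate < triflate

A good leaving group is a weak base: the lower the pKₐ of its conjugate acid, the more readily it departs.
triflate: pKₐ(CF₃SO₃H (triflic acid)) ≈ -14 — charge spread over three oxygens and a CF₃ group; the premier leaving group in synthesis
tosylate: pKₐ(p-CH₃C₆H₄SO₃H (TsOH)) ≈ -2.8 — resonance-delocalised arenesulfonate
hydroxide: pKₐ(H₂O) ≈ 15.7
hydride: pKₐ(H₂) ≈ 36 — extremely strong base; leaves only in special hydride-transfer contexts
The question asks for worst first, so the sequence is read in increasing leaving-group ability.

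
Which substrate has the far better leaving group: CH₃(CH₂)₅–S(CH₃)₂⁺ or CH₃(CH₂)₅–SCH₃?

CH₃(CH₂)₅–S(CH₃)₂⁺

From CH₃(CH₂)₅–SCH₃ the departing group would be RS⁻ (pKₐ(RSH (a thiol)) ≈ 10.5). Moderately basic; rarely leaves without activation.
From CH₃(CH₂)₅–S(CH₃)₂⁺ the leaving group is SR'₂ (pKₐ(R'₂SH⁺) ≈ -7). Neutral; leaves from a sulfonium salt (R–SR'₂⁺).
(In practice CH₃(CH₂)₅–S(CH₃)₂⁺ is made from CH₃(CH₂)₅–SCH₃ by S-methylation with CH₃I, allowing neutral dimethyl sulfide, rather than methanethiolate, to depart.)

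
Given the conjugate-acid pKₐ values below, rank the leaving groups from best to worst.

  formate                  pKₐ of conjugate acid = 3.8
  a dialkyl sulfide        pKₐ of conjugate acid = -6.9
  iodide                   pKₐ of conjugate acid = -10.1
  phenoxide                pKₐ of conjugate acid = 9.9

iodide > a dialkyl sulfide > formate > phenoxide

Lower conjugate-acid pKₐ ⇒ weaker base ⇒ better leaving group.
Sorting by the given values: iodide (-10.1), a dialkyl sulfide (-6.9), formate (3.8), phenoxide (9.9).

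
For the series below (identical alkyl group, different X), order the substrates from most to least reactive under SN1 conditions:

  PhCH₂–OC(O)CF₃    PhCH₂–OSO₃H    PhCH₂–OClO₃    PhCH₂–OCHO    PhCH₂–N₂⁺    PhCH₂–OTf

PhCH₂–N₂⁺ > PhCH₂–OTf > PhCH₂–OClO₃ > PhCH₂–OSO₃H > PhCH₂–OC(O)CF₃ > PhCH₂–OCHO

The skeletons are identical, so relative rate is governed entirely by leaving-group ability.
A good leaving group is a weak base: the lower the pKₐ of its conjugate acid, the more readily it departs.
PhCH₂–N₂⁺ loses N₂: no meaningful conjugate acid; N₂ departs as an exceptionally stable neutral molecule
PhCH₂–OTf loses OTf⁻: pKₐ(CF₃SO₃H (triflic acid)) ≈ -14
PhCH₂–OClO₃ loses ClO₄⁻: pKₐ(HClO₄) ≈ -10
PhCH₂–OSO₃H loses HSO₄⁻: pKₐ(H₂SO₄) ≈ -3
PhCH₂–OC(O)CF₃ loses CF₃COO⁻: pKₐ(CF₃COOH) ≈ 0.2
PhCH₂–OCHO loses HCOO⁻: pKₐ(HCOOH) ≈ 3.8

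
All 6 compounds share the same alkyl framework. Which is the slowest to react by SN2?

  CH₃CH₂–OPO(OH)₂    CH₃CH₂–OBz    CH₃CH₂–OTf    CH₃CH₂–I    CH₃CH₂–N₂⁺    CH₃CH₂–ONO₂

CH₃CH₂–OBz

With the same alkyl group throughout, only the leaving group differentiates the rates.
The more stable X⁻ (or X) is on its own — i.e. the weaker a base it is — the better a leaving group it makes.
CH₃CH₂–N₂⁺ loses N₂: no meaningful conjugate acid; N₂ departs as an exceptionally stable neutral molecule
CH₃CH₂–OTf loses OTf⁻: pKₐ(CF₃SO₃H (triflic acid)) ≈ -14
CH₃CH₂–I loses I⁻: pKₐ(HI) ≈ -10
CH₃CH₂–ONO₂ loses NO₃⁻: pKₐ(HNO₃) ≈ -1.3
CH₃CH₂–OPO(OH)₂ loses H₂PO₄⁻: pKₐ(H₃PO₄) ≈ 2.1
CH₃CH₂–OBz loses PhCOO⁻: pKₐ(C₆H₅COOH) ≈ 4.2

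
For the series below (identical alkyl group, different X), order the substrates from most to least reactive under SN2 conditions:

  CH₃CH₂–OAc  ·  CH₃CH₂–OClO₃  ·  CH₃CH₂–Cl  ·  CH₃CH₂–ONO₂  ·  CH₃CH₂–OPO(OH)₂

Same R in every case — rank the leaving groups.
The more stable X⁻ (or X) is on its own — i.e. the weaker a base it is — the better a leaving group it makes.
CH₃CH₂–OClO₃ loses ClO₄⁻: pKₐ(HClO₄) ≈ -10
CH₃CH₂–Cl loses Cl⁻: pKₐ(HCl) ≈ -7
CH₃CH₂–ONO₂ loses NO₃⁻: pKₐ(HNO₃) ≈ -1.3
CH₃CH₂–OPO(OH)₂ loses H₂PO₄⁻: pKₐ(H₃PO₄) ≈ 2.1
CH₃CH₂–OAc loses AcO⁻: pKₐ(CH₃COOH) ≈ 4.8

CH₃CH₂–OClO₃ > CH₃CH₂–Cl > CH₃CH₂–ONO₂ > CH₃CH₂–OPO(OH)₂ > CH₃CH₂–OAc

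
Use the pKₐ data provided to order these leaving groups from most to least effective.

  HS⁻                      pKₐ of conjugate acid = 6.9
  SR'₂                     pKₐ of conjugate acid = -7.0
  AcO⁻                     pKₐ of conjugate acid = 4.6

Lower conjugate-acid pKₐ ⇒ weaker base ⇒ better leaving group.
Sorting by the given values: SR'₂ (-7.0), AcO⁻ (4.6), HS⁻ (6.9).

SR'₂ > AcO⁻ > HS⁻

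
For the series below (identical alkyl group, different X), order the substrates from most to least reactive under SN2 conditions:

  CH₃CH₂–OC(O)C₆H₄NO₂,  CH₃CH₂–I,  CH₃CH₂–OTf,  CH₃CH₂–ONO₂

CH₃CH₂–OTf > CH₃CH₂–I > CH₃CH₂–ONO₂ > CH₃CH₂–OC(O)C₆H₄NO₂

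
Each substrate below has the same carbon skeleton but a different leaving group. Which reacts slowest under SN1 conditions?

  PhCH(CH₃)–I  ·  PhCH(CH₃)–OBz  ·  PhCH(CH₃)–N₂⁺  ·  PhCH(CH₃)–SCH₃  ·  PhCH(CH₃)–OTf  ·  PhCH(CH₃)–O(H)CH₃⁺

Identical carbon frameworks mean the comparison reduces to leaving-group quality.
Rank by basicity of the departing species: weakest base leaves most easily.
PhCH(CH₃)–N₂⁺ loses N₂: no meaningful conjugate acid; N₂ departs as an exceptionally stable neutral molecule
PhCH(CH₃)–OTf loses OTf⁻: pKₐ(CF₃SO₃H (triflic acid)) ≈ -14
PhCH(CH₃)–I loses I⁻: pKₐ(HI) ≈ -10
PhCH(CH₃)–O(H)CH₃⁺ loses R'OH: pKₐ(R'OH₂⁺) ≈ -2.4
PhCH(CH₃)–OBz loses PhCOO⁻: pKₐ(C₆H₅COOH) ≈ 4.2
PhCH(CH₃)–SCH₃ loses RS⁻: pKₐ(RSH (a thiol)) ≈ 10.5

PhCH(CH₃)–SCH₃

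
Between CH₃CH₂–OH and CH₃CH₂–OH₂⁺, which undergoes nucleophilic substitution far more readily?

From CH₃CH₂–OH the departing group would be OH⁻ (pKₐ(H₂O) ≈ 15.7). Strong base; essentially never leaves without prior activation.
From CH₃CH₂–OH₂⁺ the leaving group is H₂O (pKₐ(H₃O⁺) ≈ -1.7). Neutral; leaves from a protonated alcohol (R–OH₂⁺).
(In practice CH₃CH₂–OH₂⁺ is made from CH₃CH₂–OH by protonation with strong acid, converting the leaving group from hydroxide to neutral water.)

CH₃CH₂–OH₂⁺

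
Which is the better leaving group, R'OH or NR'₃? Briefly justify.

R'OH is the better leaving group.
pKₐ(R'OH₂⁺) ≈ -2.4 versus pKₐ(R'₃NH⁺) ≈ 10.7: R'OH is the much weaker base.
Neutral; leaves from a protonated ether (an oxonium ion, R–O(H)R'⁺).

R'OH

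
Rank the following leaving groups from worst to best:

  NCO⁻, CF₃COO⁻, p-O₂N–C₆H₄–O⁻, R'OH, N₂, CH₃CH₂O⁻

CH₃CH₂O⁻ < p-O₂N–C₆H₄–O⁻ < NCO⁻ < CF₃COO⁻ < R'OH < N₂

N₂: no meaningful conjugate acid; N₂ departs as an exceptionally stable neutral molecule
R'OH: pKₐ(R'OH₂⁺) ≈ -2.4
CF₃COO⁻: pKₐ(CF₃COOH) ≈ 0.2
NCO⁻: pKₐ(HOCN) ≈ 3.5
p-O₂N–C₆H₄–O⁻: pKₐ(p-nitrophenol) ≈ 7.2
CH₃CH₂O⁻: pKₐ(CH₃CH₂OH) ≈ 16
Reversing gives the worst-to-best order requested.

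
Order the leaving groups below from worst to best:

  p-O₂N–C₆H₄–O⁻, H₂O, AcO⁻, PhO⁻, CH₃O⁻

The more stable X⁻ (or X) is on its own — i.e. the weaker a base it is — the better a leaving group it makes.
H₂O: pKₐ(H₃O⁺) ≈ -1.7 — neutral; leaves from a protonated alcohol (R–OH₂⁺)
AcO⁻: pKₐ(CH₃COOH) ≈ 4.8 — resonance-stabilised but still a weak base
p-O₂N–C₆H₄–O⁻: pKₐ(p-nitrophenol) ≈ 7.2
PhO⁻: pKₐ(C₆H₅OH (phenol)) ≈ 10
CH₃O⁻: pKₐ(CH₃OH) ≈ 15.5
Reversing gives the worst-to-best order requested.

CH₃O⁻ < PhO⁻ < p-O₂N–C₆H₄–O⁻ < AcO⁻ < H₂O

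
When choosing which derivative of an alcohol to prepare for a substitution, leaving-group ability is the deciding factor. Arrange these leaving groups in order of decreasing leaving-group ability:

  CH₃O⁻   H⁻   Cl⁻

A good leaving group is a weak base: the lower the pKₐ of its conjugate acid, the more readily it departs.
Cl⁻: pKₐ(HCl) ≈ -7
CH₃O⁻: pKₐ(CH₃OH) ≈ 15.5
H⁻: pKₐ(H₂) ≈ 36 — extremely strong base; leaves only in special hydride-transfer contexts

Cl⁻ > CH₃O⁻ > H⁻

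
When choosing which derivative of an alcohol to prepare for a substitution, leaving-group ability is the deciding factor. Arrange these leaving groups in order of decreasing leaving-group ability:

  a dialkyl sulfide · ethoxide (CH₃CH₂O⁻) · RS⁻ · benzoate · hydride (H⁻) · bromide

bromide > a dialkyl sulfide > benzoate > RS⁻ > ethoxide (CH₃CH₂O⁻) > hydride (H⁻)

bromide: pKₐ(HBr) ≈ -9 — weak base; good leaving group
a dialkyl sulfide: pKₐ(R'₂SH⁺) ≈ -7 — neutral; leaves from a sulfonium salt (R–SR'₂⁺)
benzoate: pKₐ(C₆H₅COOH) ≈ 4.2
RS⁻: pKₐ(RSH (a thiol)) ≈ 10.5
ethoxide (CH₃CH₂O⁻): pKₐ(CH₃CH₂OH) ≈ 16
hydride (H⁻): pKₐ(H₂) ≈ 36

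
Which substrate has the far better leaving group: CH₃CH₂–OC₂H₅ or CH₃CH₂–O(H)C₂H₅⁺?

From CH₃CH₂–OC₂H₅ the departing group would be CH₃CH₂O⁻ (pKₐ(CH₃CH₂OH) ≈ 16). Strong base; alkoxides do not leave unassisted.
From CH₃CH₂–O(H)C₂H₅⁺ the leaving group is R'OH (pKₐ(R'OH₂⁺) ≈ -2.4). Neutral; leaves from a protonated ether (an oxonium ion, R–O(H)R'⁺).
(In practice CH₃CH₂–O(H)C₂H₅⁺ is made from CH₃CH₂–OC₂H₅ by protonation with concentrated HBr, allowing neutral ethanol, rather than ethoxide, to depart.)

CH₃CH₂–O(H)C₂H₅⁺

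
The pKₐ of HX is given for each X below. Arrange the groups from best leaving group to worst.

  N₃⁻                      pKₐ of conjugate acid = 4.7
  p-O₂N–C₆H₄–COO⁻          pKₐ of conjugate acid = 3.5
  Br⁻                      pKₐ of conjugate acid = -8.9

Br⁻ > p-O₂N–C₆H₄–COO⁻ > N₃⁻

Lower conjugate-acid pKₐ ⇒ weaker base ⇒ better leaving group.
Sorting by the given values: Br⁻ (-8.9), p-O₂N–C₆H₄–COO⁻ (3.5), N₃⁻ (4.7).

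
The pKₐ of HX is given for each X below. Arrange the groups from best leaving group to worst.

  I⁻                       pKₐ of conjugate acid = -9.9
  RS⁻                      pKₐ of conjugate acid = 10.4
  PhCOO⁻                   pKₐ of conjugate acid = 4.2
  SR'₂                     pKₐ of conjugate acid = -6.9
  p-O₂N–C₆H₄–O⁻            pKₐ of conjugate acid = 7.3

Lower conjugate-acid pKₐ ⇒ weaker base ⇒ better leaving group.
Sorting by the given values: I⁻ (-9.9), SR'₂ (-6.9), PhCOO⁻ (4.2), p-O₂N–C₆H₄–O⁻ (7.3), RS⁻ (10.4).

I⁻ > SR'₂ > PhCOO⁻ > p-O₂N–C₆H₄–O⁻ > RS⁻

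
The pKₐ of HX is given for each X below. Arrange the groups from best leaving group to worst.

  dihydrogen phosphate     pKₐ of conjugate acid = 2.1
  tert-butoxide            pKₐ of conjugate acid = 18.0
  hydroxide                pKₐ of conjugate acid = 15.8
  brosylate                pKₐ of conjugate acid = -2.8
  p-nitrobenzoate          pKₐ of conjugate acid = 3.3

Lower conjugate-acid pKₐ ⇒ weaker base ⇒ better leaving group.
Sorting by the given values: brosylate (-2.8), dihydrogen phosphate (2.1), p-nitrobenzoate (3.3), hydroxide (15.8), tert-butoxide (18.0).

brosylate > dihydrogen phosphate > p-nitrobenzoate > hydroxide > tert-butoxide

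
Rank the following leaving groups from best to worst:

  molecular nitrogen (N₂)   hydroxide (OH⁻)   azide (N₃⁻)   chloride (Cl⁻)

Rank by basicity of the departing species: weakest base leaves most easily.
molecular nitrogen (N₂): no meaningful conjugate acid; N₂ departs as an exceptionally stable neutral molecule
chloride (Cl⁻): pKₐ(HCl) ≈ -7 — moderately weak base
azide (N₃⁻): pKₐ(HN₃) ≈ 4.7
hydroxide (OH⁻): pKₐ(H₂O) ≈ 15.7 — strong base; essentially never leaves without prior activation

molecular nitrogen (N₂) > chloride (Cl⁻) > azide (N₃⁻) > hydroxide (OH⁻)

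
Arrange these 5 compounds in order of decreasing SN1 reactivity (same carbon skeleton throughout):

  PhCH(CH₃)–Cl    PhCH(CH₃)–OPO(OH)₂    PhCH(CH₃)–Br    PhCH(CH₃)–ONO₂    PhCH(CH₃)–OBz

PhCH(CH₃)–Br > PhCH(CH₃)–Cl > PhCH(CH₃)–ONO₂ > PhCH(CH₃)–OPO(OH)₂ > PhCH(CH₃)–OBz

The skeletons are identical, so relative rate is governed entirely by leaving-group ability.
The more stable X⁻ (or X) is on its own — i.e. the weaker a base it is — the better a leaving group it makes.
PhCH(CH₃)–Br loses Br⁻: pKₐ(HBr) ≈ -9
PhCH(CH₃)–Cl loses Cl⁻: pKₐ(HCl) ≈ -7
PhCH(CH₃)–ONO₂ loses NO₃⁻: pKₐ(HNO₃) ≈ -1.3
PhCH(CH₃)–OPO(OH)₂ loses H₂PO₄⁻: pKₐ(H₃PO₄) ≈ 2.1
PhCH(CH₃)–OBz loses PhCOO⁻: pKₐ(C₆H₅COOH) ≈ 4.2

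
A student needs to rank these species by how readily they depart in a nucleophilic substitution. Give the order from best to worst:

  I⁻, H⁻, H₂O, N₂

Rank by basicity of the departing species: weakest base leaves most easily.
N₂: no meaningful conjugate acid; N₂ departs as an exceptionally stable neutral molecule
I⁻: pKₐ(HI) ≈ -10 — large, highly polarisable; very weak base
H₂O: pKₐ(H₃O⁺) ≈ -1.7 — neutral; leaves from a protonated alcohol (R–OH₂⁺)
H⁻: pKₐ(H₂) ≈ 36 — extremely strong base; leaves only in special hydride-transfer contexts

N₂ > I⁻ > H₂O > H⁻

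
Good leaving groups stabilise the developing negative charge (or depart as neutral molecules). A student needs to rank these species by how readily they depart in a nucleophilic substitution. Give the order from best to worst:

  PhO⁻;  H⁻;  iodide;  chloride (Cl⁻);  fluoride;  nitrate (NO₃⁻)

iodide: pKₐ(HI) ≈ -10 — large, highly polarisable; very weak base
chloride (Cl⁻): pKₐ(HCl) ≈ -7
nitrate (NO₃⁻): pKₐ(HNO₃) ≈ -1.3 — resonance-delocalised over three oxygens
fluoride: pKₐ(HF) ≈ 3.2
PhO⁻: pKₐ(C₆H₅OH (phenol)) ≈ 10
H⁻: pKₐ(H₂) ≈ 36

iodide > chloride (Cl⁻) > nitrate (NO₃⁻) > fluoride > PhO⁻ > H⁻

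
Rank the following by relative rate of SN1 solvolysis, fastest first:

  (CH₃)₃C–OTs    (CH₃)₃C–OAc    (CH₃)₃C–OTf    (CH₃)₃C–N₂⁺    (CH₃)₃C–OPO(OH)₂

The skeletons are identical, so relative rate is governed entirely by leaving-group ability.
A good leaving group is a weak base: the lower the pKₐ of its conjugate acid, the more readily it departs.
(CH₃)₃C–N₂⁺ loses N₂: no meaningful conjugate acid; N₂ departs as an exceptionally stable neutral molecule
(CH₃)₃C–OTf loses OTf⁻: pKₐ(CF₃SO₃H (triflic acid)) ≈ -14
(CH₃)₃C–OTs loses OTs⁻: pKₐ(p-CH₃C₆H₄SO₃H (TsOH)) ≈ -2.8
(CH₃)₃C–OPO(OH)₂ loses H₂PO₄⁻: pKₐ(H₃PO₄) ≈ 2.1
(CH₃)₃C–OAc loses AcO⁻: pKₐ(CH₃COOH) ≈ 4.8

(CH₃)₃C–N₂⁺ > (CH₃)₃C–OTf > (CH₃)₃C–OTs > (CH₃)₃C–OPO(OH)₂ > (CH₃)₃C–OAc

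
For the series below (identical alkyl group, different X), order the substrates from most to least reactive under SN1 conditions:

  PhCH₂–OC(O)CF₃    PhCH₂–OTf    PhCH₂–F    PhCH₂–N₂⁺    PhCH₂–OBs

PhCH₂–N₂⁺ > PhCH₂–OTf > PhCH₂–OBs > PhCH₂–OC(O)CF₃ > PhCH₂–F

Identical carbon frameworks mean the comparison reduces to leaving-group quality.
Rank by basicity of the departing species: weakest base leaves most easily.
PhCH₂–N₂⁺ loses N₂: no meaningful conjugate acid; N₂ departs as an exceptionally stable neutral molecule
PhCH₂–OTf loses OTf⁻: pKₐ(CF₃SO₃H (triflic acid)) ≈ -14
PhCH₂–OBs loses OBs⁻: pKₐ(p-BrC₆H₄SO₃H) ≈ -2.8
PhCH₂–OC(O)CF₃ loses CF₃COO⁻: pKₐ(CF₃COOH) ≈ 0.2
PhCH₂–F loses F⁻: pKₐ(HF) ≈ 3.2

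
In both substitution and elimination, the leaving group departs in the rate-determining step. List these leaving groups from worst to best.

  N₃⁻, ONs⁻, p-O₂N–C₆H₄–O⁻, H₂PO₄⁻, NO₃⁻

p-O₂N–C₆H₄–O⁻ < N₃⁻ < H₂PO₄⁻ < NO₃⁻ < ONs⁻

A good leaving group is a weak base: the lower the pKₐ of its conjugate acid, the more readily it departs.
ONs⁻: pKₐ(p-O₂NC₆H₄SO₃H) ≈ -3.5 — p-nitro group further stabilises the sulfonate
NO₃⁻: pKₐ(HNO₃) ≈ -1.3 — resonance-delocalised over three oxygens
H₂PO₄⁻: pKₐ(H₃PO₄) ≈ 2.1 — moderate base; biological leaving group after further activation
N₃⁻: pKₐ(HN₃) ≈ 4.7 — linear, resonance-stabilised
p-O₂N–C₆H₄–O⁻: pKₐ(p-nitrophenol) ≈ 7.2 — nitro group delocalises the charge; the classic chromogenic LG
Reversing gives the worst-to-best order requested.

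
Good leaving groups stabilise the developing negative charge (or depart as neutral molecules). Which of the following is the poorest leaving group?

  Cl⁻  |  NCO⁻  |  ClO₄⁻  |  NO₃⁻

NCO⁻

The more stable X⁻ (or X) is on its own — i.e. the weaker a base it is — the better a leaving group it makes.
ClO₄⁻: pKₐ(HClO₄) ≈ -10
Cl⁻: pKₐ(HCl) ≈ -7
NO₃⁻: pKₐ(HNO₃) ≈ -1.3
NCO⁻: pKₐ(HOCN) ≈ 3.5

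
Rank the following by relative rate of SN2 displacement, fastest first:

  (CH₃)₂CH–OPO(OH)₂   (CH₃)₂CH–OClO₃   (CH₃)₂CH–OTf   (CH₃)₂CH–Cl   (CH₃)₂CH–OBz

With the same alkyl group throughout, only the leaving group differentiates the rates.
A good leaving group is a weak base: the lower the pKₐ of its conjugate acid, the more readily it departs.
(CH₃)₂CH–OTf loses OTf⁻: pKₐ(CF₃SO₃H (triflic acid)) ≈ -14
(CH₃)₂CH–OClO₃ loses ClO₄⁻: pKₐ(HClO₄) ≈ -10
(CH₃)₂CH–Cl loses Cl⁻: pKₐ(HCl) ≈ -7
(CH₃)₂CH–OPO(OH)₂ loses H₂PO₄⁻: pKₐ(H₃PO₄) ≈ 2.1
(CH₃)₂CH–OBz loses PhCOO⁻: pKₐ(C₆H₅COOH) ≈ 4.2

(CH₃)₂CH–OTf > (CH₃)₂CH–OClO₃ > (CH₃)₂CH–Cl > (CH₃)₂CH–OPO(OH)₂ > (CH₃)₂CH–OBz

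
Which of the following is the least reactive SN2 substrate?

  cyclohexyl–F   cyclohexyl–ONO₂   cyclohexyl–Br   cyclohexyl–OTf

With the same alkyl group throughout, only the leaving group differentiates the rates.
A good leaving group is a weak base: the lower the pKₐ of its conjugate acid, the more readily it departs.
cyclohexyl–OTf loses OTf⁻: pKₐ(CF₃SO₃H (triflic acid)) ≈ -14
cyclohexyl–Br loses Br⁻: pKₐ(HBr) ≈ -9
cyclohexyl–ONO₂ loses NO₃⁻: pKₐ(HNO₃) ≈ -1.3
cyclohexyl–F loses F⁻: pKₐ(HF) ≈ 3.2

cyclohexyl–F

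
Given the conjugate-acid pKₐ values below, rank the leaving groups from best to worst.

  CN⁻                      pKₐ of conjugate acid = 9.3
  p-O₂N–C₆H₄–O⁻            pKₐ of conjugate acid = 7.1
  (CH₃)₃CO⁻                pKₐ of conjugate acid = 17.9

p-O₂N–C₆H₄–O⁻ > CN⁻ > (CH₃)₃CO⁻

Lower conjugate-acid pKₐ ⇒ weaker base ⇒ better leaving group.
Sorting by the given values: p-O₂N–C₆H₄–O⁻ (7.1), CN⁻ (9.3), (CH₃)₃CO⁻ (17.9).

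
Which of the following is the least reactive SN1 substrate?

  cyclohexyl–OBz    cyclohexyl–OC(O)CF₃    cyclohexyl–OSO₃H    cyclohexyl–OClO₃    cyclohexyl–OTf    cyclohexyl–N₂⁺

cyclohexyl–OBz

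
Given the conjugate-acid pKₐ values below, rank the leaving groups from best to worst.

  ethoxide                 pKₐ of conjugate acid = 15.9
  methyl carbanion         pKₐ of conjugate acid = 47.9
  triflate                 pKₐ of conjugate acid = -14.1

Lower conjugate-acid pKₐ ⇒ weaker base ⇒ better leaving group.
Sorting by the given values: triflate (-14.1), ethoxide (15.9), methyl carbanion (47.9).

triflate > ethoxide > methyl carbanion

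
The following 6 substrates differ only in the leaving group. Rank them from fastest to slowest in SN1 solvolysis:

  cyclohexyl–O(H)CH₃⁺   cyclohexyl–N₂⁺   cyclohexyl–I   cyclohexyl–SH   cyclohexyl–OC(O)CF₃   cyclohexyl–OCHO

Same R in every case — rank the leaving groups.
The more stable X⁻ (or X) is on its own — i.e. the weaker a base it is — the better a leaving group it makes.
cyclohexyl–N₂⁺ loses N₂: no meaningful conjugate acid; N₂ departs as an exceptionally stable neutral molecule
cyclohexyl–I loses I⁻: pKₐ(HI) ≈ -10
cyclohexyl–O(H)CH₃⁺ loses R'OH: pKₐ(R'OH₂⁺) ≈ -2.4
cyclohexyl–OC(O)CF₃ loses CF₃COO⁻: pKₐ(CF₃COOH) ≈ 0.2
cyclohexyl–OCHO loses HCOO⁻: pKₐ(HCOOH) ≈ 3.8
cyclohexyl–SH loses HS⁻: pKₐ(H₂S) ≈ 7

cyclohexyl–N₂⁺ > cyclohexyl–I > cyclohexyl–O(H)CH₃⁺ > cyclohexyl–OC(O)CF₃ > cyclohexyl–OCHO > cyclohexyl–SH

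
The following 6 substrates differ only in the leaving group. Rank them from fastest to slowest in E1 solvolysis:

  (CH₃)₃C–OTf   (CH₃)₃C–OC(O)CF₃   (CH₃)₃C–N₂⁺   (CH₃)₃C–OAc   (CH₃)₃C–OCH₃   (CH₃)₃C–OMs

Same R in every case — rank the leaving groups.
The more stable X⁻ (or X) is on its own — i.e. the weaker a base it is — the better a leaving group it makes.
(CH₃)₃C–N₂⁺ loses N₂: no meaningful conjugate acid; N₂ departs as an exceptionally stable neutral molecule
(CH₃)₃C–OTf loses OTf⁻: pKₐ(CF₃SO₃H (triflic acid)) ≈ -14
(CH₃)₃C–OMs loses OMs⁻: pKₐ(CH₃SO₃H (MsOH)) ≈ -1.9
(CH₃)₃C–OC(O)CF₃ loses CF₃COO⁻: pKₐ(CF₃COOH) ≈ 0.2
(CH₃)₃C–OAc loses AcO⁻: pKₐ(CH₃COOH) ≈ 4.8
(CH₃)₃C–OCH₃ loses CH₃O⁻: pKₐ(CH₃OH) ≈ 15.5

(CH₃)₃C–N₂⁺ > (CH₃)₃C–OTf > (CH₃)₃C–OMs > (CH₃)₃C–OC(O)CF₃ > (CH₃)₃C–OAc > (CH₃)₃C–OCH₃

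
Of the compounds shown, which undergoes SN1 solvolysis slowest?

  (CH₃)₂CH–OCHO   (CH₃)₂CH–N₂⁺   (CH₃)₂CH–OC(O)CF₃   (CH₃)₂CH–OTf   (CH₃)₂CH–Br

(CH₃)₂CH–OCHO

Identical carbon frameworks mean the comparison reduces to leaving-group quality.
Leaving-group ability tracks the stability of the departed species; conjugate-acid pKₐ is the usual yardstick (lower pKₐ → better LG).
(CH₃)₂CH–N₂⁺ loses N₂: no meaningful conjugate acid; N₂ departs as an exceptionally stable neutral molecule
(CH₃)₂CH–OTf loses OTf⁻: pKₐ(CF₃SO₃H (triflic acid)) ≈ -14
(CH₃)₂CH–Br loses Br⁻: pKₐ(HBr) ≈ -9
(CH₃)₂CH–OC(O)CF₃ loses CF₃COO⁻: pKₐ(CF₃COOH) ≈ 0.2
(CH₃)₂CH–OCHO loses HCOO⁻: pKₐ(HCOOH) ≈ 3.8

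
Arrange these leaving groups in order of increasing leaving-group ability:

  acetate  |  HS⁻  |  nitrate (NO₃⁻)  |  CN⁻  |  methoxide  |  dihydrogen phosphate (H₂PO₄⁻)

Rank by basicity of the departing species: weakest base leaves most easily.
nitrate (NO₃⁻): pKₐ(HNO₃) ≈ -1.3 — resonance-delocalised over three oxygens
dihydrogen phosphate (H₂PO₄⁻): pKₐ(H₃PO₄) ≈ 2.1
acetate: pKₐ(CH₃COOH) ≈ 4.8 — resonance-stabilised but still a weak base
HS⁻: pKₐ(H₂S) ≈ 7 — larger and more polarisable than the oxygen analogue
CN⁻: pKₐ(HCN) ≈ 9.2 — sp carbon stabilises the charge somewhat, but still a poor LG
methoxide: pKₐ(CH₃OH) ≈ 15.5
Reversing gives the worst-to-best order requested.

methoxide < CN⁻ < HS⁻ < acetate < dihydrogen phosphate (H₂PO₄⁻) < nitrate (NO₃⁻)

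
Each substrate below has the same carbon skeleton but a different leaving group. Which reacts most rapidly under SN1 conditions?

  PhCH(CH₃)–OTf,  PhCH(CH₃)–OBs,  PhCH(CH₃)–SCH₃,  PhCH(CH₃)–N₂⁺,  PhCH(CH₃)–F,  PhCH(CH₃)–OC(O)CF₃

PhCH(CH₃)–N₂⁺

Same R in every case — rank the leaving groups.
Leaving-group ability tracks the stability of the departed species; conjugate-acid pKₐ is the usual yardstick (lower pKₐ → better LG).
PhCH(CH₃)–N₂⁺ loses N₂: no meaningful conjugate acid; N₂ departs as an exceptionally stable neutral molecule
PhCH(CH₃)–OTf loses OTf⁻: pKₐ(CF₃SO₃H (triflic acid)) ≈ -14
PhCH(CH₃)–OBs loses OBs⁻: pKₐ(p-BrC₆H₄SO₃H) ≈ -2.8
PhCH(CH₃)–OC(O)CF₃ loses CF₃COO⁻: pKₐ(CF₃COOH) ≈ 0.2
PhCH(CH₃)–F loses F⁻: pKₐ(HF) ≈ 3.2
PhCH(CH₃)–SCH₃ loses RS⁻: pKₐ(RSH (a thiol)) ≈ 10.5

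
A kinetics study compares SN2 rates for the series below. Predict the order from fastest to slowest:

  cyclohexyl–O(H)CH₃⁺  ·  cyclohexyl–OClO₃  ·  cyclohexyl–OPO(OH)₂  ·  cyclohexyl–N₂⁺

Identical carbon frameworks mean the comparison reduces to leaving-group quality.
Leaving-group ability tracks the stability of the departed species; conjugate-acid pKₐ is the usual yardstick (lower pKₐ → better LG).
cyclohexyl–N₂⁺ loses N₂: no meaningful conjugate acid; N₂ departs as an exceptionally stable neutral molecule
cyclohexyl–OClO₃ loses ClO₄⁻: pKₐ(HClO₄) ≈ -10
cyclohexyl–O(H)CH₃⁺ loses R'OH: pKₐ(R'OH₂⁺) ≈ -2.4
cyclohexyl–OPO(OH)₂ loses H₂PO₄⁻: pKₐ(H₃PO₄) ≈ 2.1

cyclohexyl–N₂⁺ > cyclohexyl–OClO₃ > cyclohexyl–O(H)CH₃⁺ > cyclohexyl–OPO(OH)₂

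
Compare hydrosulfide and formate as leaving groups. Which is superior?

formate

formate is the better leaving group.
pKₐ(HCOOH) ≈ 3.8 versus pKₐ(H₂S) ≈ 7: formate is the much weaker base.
Resonance-stabilised carboxylate.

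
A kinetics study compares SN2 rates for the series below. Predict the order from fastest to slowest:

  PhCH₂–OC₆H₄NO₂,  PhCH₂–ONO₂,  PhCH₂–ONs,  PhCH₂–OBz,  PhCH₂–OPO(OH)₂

PhCH₂–ONs > PhCH₂–ONO₂ > PhCH₂–OPO(OH)₂ > PhCH₂–OBz > PhCH₂–OC₆H₄NO₂

With the same alkyl group throughout, only the leaving group differentiates the rates.
Leaving-group ability tracks the stability of the departed species; conjugate-acid pKₐ is the usual yardstick (lower pKₐ → better LG).
PhCH₂–ONs loses ONs⁻: pKₐ(p-O₂NC₆H₄SO₃H) ≈ -3.5
PhCH₂–ONO₂ loses NO₃⁻: pKₐ(HNO₃) ≈ -1.3
PhCH₂–OPO(OH)₂ loses H₂PO₄⁻: pKₐ(H₃PO₄) ≈ 2.1
PhCH₂–OBz loses PhCOO⁻: pKₐ(C₆H₅COOH) ≈ 4.2
PhCH₂–OC₆H₄NO₂ loses p-O₂N–C₆H₄–O⁻: pKₐ(p-nitrophenol) ≈ 7.2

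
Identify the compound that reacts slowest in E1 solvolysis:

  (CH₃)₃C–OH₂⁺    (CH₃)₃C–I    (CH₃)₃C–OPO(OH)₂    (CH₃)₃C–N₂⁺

(CH₃)₃C–OPO(OH)₂

With the same alkyl group throughout, only the leaving group differentiates the rates.
The more stable X⁻ (or X) is on its own — i.e. the weaker a base it is — the better a leaving group it makes.
(CH₃)₃C–N₂⁺ loses N₂: no meaningful conjugate acid; N₂ departs as an exceptionally stable neutral molecule
(CH₃)₃C–I loses I⁻: pKₐ(HI) ≈ -10
(CH₃)₃C–OH₂⁺ loses H₂O: pKₐ(H₃O⁺) ≈ -1.7
(CH₃)₃C–OPO(OH)₂ loses H₂PO₄⁻: pKₐ(H₃PO₄) ≈ 2.1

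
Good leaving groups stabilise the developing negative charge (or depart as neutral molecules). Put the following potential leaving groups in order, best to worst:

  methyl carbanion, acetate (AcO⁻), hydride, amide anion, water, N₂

N₂ > water > acetate (AcO⁻) > hydride > amide anion > methyl carbanion

A good leaving group is a weak base: the lower the pKₐ of its conjugate acid, the more readily it departs.
N₂: no meaningful conjugate acid; N₂ departs as an exceptionally stable neutral molecule
water: pKₐ(H₃O⁺) ≈ -1.7
acetate (AcO⁻): pKₐ(CH₃COOH) ≈ 4.8
hydride: pKₐ(H₂) ≈ 36
amide anion: pKₐ(NH₃) ≈ 38 — extremely strong base; never a leaving group
methyl carbanion: pKₐ(CH₄) ≈ 48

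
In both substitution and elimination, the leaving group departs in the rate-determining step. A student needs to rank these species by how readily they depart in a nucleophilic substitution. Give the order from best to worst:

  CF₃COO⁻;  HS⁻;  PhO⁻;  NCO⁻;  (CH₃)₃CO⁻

A good leaving group is a weak base: the lower the pKₐ of its conjugate acid, the more readily it departs.
CF₃COO⁻: pKₐ(CF₃COOH) ≈ 0.2
NCO⁻: pKₐ(HOCN) ≈ 3.5
HS⁻: pKₐ(H₂S) ≈ 7
PhO⁻: pKₐ(C₆H₅OH (phenol)) ≈ 10
(CH₃)₃CO⁻: pKₐ(t-BuOH) ≈ 18

CF₃COO⁻ > NCO⁻ > HS⁻ > PhO⁻ > (CH₃)₃CO⁻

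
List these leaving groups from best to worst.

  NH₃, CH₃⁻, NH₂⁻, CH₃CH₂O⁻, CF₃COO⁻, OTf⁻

OTf⁻: pKₐ(CF₃SO₃H (triflic acid)) ≈ -14
CF₃COO⁻: pKₐ(CF₃COOH) ≈ 0.2
NH₃: pKₐ(NH₄⁺) ≈ 9.2
CH₃CH₂O⁻: pKₐ(CH₃CH₂OH) ≈ 16
NH₂⁻: pKₐ(NH₃) ≈ 38
CH₃⁻: pKₐ(CH₄) ≈ 48

OTf⁻ > CF₃COO⁻ > NH₃ > CH₃CH₂O⁻ > NH₂⁻ > CH₃⁻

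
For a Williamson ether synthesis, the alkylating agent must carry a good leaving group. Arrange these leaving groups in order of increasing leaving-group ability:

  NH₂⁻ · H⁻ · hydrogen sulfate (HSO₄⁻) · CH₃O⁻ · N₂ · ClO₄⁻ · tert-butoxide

A good leaving group is a weak base: the lower the pKₐ of its conjugate acid, the more readily it departs.
N₂: no meaningful conjugate acid; N₂ departs as an exceptionally stable neutral molecule
ClO₄⁻: pKₐ(HClO₄) ≈ -10
hydrogen sulfate (HSO₄⁻): pKₐ(H₂SO₄) ≈ -3
CH₃O⁻: pKₐ(CH₃OH) ≈ 15.5
tert-butoxide: pKₐ(t-BuOH) ≈ 18
H⁻: pKₐ(H₂) ≈ 36
NH₂⁻: pKₐ(NH₃) ≈ 38
Listed from poorest to best leaving group as asked.

NH₂⁻ < H⁻ < tert-butoxide < CH₃O⁻ < hydrogen sulfate (HSO₄⁻) < ClO₄⁻ < N₂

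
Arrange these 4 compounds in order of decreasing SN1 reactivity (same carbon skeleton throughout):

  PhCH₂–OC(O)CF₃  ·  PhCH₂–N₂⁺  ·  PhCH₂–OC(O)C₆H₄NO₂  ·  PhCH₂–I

Identical carbon frameworks mean the comparison reduces to leaving-group quality.
Rank by basicity of the departing species: weakest base leaves most easily.
PhCH₂–N₂⁺ loses N₂: no meaningful conjugate acid; N₂ departs as an exceptionally stable neutral molecule
PhCH₂–I loses I⁻: pKₐ(HI) ≈ -10
PhCH₂–OC(O)CF₃ loses CF₃COO⁻: pKₐ(CF₃COOH) ≈ 0.2
PhCH₂–OC(O)C₆H₄NO₂ loses p-O₂N–C₆H₄–COO⁻: pKₐ(p-nitrobenzoic acid) ≈ 3.4

PhCH₂–N₂⁺ > PhCH₂–I > PhCH₂–OC(O)CF₃ > PhCH₂–OC(O)C₆H₄NO₂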